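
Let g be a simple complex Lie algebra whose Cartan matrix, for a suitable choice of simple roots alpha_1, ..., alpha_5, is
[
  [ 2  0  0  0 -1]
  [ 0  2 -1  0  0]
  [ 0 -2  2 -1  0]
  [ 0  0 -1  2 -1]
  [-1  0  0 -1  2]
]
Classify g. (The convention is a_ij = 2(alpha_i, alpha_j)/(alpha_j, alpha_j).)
The matrix has rank 5 with 2's on the diagonal. Reading the off-diagonal entries as Dynkin edges (a single edge where a_ij = a_ji = -1; a double or triple edge where a_ij * a_ji = 2 or 3), the diagram is a chain of 5 nodes with a double edge at one end; the terminal node there is the unique short simple root (B_5). One simple-root ordering that puts it in standard form is (alpha_1, alpha_5, alpha_4, alpha_3, alpha_2). So the algebra is type B_5, i.e. so(11).

B_5 (so(11))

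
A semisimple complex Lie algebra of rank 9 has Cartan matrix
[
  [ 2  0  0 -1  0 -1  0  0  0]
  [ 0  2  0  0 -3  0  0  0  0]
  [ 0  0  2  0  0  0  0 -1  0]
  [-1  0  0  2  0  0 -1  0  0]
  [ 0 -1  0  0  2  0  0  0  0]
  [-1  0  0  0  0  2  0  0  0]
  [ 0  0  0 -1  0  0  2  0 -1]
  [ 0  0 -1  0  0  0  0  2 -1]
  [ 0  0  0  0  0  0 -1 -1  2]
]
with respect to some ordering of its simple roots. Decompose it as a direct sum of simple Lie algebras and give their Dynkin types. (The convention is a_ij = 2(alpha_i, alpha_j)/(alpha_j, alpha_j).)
The diagram associated to this matrix has two connected components: the simple roots {alpha_1, alpha_3, alpha_4, alpha_6, alpha_7, alpha_8, alpha_9} form a chain of 7 nodes with single edges (A_7), and {alpha_2, alpha_5} form two nodes joined by a triple edge (G_2). A semisimple Lie algebra decomposes uniquely as the direct sum of simple ideals, one per connected component of its Dynkin diagram, so g ≅ A_7 ⊕ G_2 (dimension 63 + 14 = 77).

type A_7 ⊕ type G_2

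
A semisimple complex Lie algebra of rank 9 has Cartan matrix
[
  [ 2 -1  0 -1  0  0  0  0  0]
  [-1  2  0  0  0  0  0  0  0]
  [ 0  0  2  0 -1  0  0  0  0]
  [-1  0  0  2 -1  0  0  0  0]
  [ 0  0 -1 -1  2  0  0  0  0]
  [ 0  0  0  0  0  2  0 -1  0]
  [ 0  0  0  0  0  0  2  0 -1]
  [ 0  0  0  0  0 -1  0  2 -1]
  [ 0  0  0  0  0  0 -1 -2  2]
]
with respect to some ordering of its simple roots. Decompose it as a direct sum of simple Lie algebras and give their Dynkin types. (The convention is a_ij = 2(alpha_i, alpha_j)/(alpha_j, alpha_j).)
The diagram associated to this matrix has two connected components: the simple roots {alpha_1, alpha_2, alpha_3, alpha_4, alpha_5} form a chain of 5 nodes with single edges (A_5), and {alpha_6, alpha_7, alpha_8, alpha_9} form a chain of 4 nodes with a double edge between the middle two (F_4). A semisimple Lie algebra decomposes uniquely as the direct sum of simple ideals, one per connected component of its Dynkin diagram, so g ≅ A_5 ⊕ F_4 (dimension 35 + 52 = 87).

A5 ⊕ F4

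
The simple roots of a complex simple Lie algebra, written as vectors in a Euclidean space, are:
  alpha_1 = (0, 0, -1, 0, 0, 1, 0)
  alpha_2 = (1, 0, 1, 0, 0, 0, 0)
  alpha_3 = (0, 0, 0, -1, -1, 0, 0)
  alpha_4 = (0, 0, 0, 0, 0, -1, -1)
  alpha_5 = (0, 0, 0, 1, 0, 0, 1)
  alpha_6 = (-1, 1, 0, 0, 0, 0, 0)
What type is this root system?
Compute the Cartan integers a_ij = 2(alpha_i, alpha_j)/(alpha_j, alpha_j); the resulting 6x6 Cartan matrix is
[[2, -1, 0, -1, 0, 0], [-1, 2, 0, 0, 0, -1], [0, 0, 2, 0, -1, 0], [-1, 0, 0, 2, -1, 0], [0, 0, -1, -1, 2, 0], [0, -1, 0, 0, 0, 2]].
All simple roots have the same length, so the diagram is simply laced. The associated Dynkin diagram is a chain of 6 nodes with single edges (A_6), so the type is A_6 (the algebra sl(7)).

A_6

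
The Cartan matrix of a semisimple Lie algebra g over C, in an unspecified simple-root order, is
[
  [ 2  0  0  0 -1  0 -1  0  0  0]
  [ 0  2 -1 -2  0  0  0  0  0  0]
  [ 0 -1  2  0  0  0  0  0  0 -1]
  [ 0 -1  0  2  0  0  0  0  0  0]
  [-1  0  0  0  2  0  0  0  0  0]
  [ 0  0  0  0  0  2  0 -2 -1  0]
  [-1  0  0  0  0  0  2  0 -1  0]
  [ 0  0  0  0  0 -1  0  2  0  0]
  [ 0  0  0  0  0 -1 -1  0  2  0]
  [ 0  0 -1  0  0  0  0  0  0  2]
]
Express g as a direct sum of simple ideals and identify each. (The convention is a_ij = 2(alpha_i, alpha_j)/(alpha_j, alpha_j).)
type B_4 ⊕ type B_6

The diagram associated to this matrix has two connected components: the simple roots {alpha_2, alpha_3, alpha_4, alpha_10} form a chain of 4 nodes with a double edge at one end; the terminal node there is the unique short simple root (B_4), and {alpha_1, alpha_5, alpha_6, alpha_7, alpha_8, alpha_9} form a chain of 6 nodes with a double edge at one end; the terminal node there is the unique short simple root (B_6). A semisimple Lie algebra decomposes uniquely as the direct sum of simple ideals, one per connected component of its Dynkin diagram, so g ≅ B_4 ⊕ B_6 (dimension 36 + 78 = 114).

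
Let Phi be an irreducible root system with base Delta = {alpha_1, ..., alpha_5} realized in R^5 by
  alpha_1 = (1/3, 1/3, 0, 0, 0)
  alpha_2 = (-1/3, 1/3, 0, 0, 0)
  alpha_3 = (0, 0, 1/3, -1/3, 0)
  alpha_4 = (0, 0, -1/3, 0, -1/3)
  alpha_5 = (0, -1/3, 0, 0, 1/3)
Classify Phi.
D5

Compute the Cartan integers a_ij = 2(alpha_i, alpha_j)/(alpha_j, alpha_j); the resulting 5x5 Cartan matrix is
[[2, 0, 0, 0, -1], [0, 2, 0, 0, -1], [0, 0, 2, -1, 0], [0, 0, -1, 2, -1], [-1, -1, 0, -1, 2]].
All simple roots have the same length, so the diagram is simply laced. The associated Dynkin diagram is a chain of 3 nodes with a fork of two nodes at one end (D_5), so the type is D_5 (the algebra so(10)).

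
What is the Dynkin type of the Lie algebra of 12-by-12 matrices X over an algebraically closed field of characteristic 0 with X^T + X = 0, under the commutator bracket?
type D_6

This is so(12) with 12 even, which has dimension 12(12-1)/2 = 66 and rank 12/2 = 6. In the classification of classical Lie algebras, the orthogonal algebra so(2n) in an even number of variables has type D_n; here n = 6, so the Dynkin diagram is a chain of 4 nodes with a fork of two nodes at one end (D_6). Hence the type is D_6.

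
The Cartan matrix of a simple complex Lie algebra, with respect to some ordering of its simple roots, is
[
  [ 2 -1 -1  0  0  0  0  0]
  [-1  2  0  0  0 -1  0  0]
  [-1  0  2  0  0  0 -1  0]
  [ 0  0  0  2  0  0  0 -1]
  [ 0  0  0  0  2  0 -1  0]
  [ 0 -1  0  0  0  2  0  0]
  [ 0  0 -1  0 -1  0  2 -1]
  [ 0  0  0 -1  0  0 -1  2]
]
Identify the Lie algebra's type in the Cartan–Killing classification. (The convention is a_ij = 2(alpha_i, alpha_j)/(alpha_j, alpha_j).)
The matrix has rank 8 with 2's on the diagonal. Reading the off-diagonal entries as Dynkin edges (a single edge where a_ij = a_ji = -1; a double or triple edge where a_ij * a_ji = 2 or 3), the diagram is a chain of 7 nodes with one extra node attached to the third node from one end (E_8). One simple-root ordering that puts it in standard form is (alpha_4, alpha_5, alpha_8, alpha_7, alpha_3, alpha_1, alpha_2, alpha_6). So the algebra is type E_8.

type E_8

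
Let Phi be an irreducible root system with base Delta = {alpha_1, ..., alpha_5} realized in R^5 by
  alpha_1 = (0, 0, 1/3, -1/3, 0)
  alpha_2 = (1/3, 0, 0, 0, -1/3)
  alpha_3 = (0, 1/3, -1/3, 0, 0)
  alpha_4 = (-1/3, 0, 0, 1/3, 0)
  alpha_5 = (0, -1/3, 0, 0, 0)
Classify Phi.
type B_5

Compute the Cartan integers a_ij = 2(alpha_i, alpha_j)/(alpha_j, alpha_j); the resulting 5x5 Cartan matrix is
[[2, 0, -1, -1, 0], [0, 2, 0, -1, 0], [-1, 0, 2, 0, -2], [-1, -1, 0, 2, 0], [0, 0, -1, 0, 2]].
The roots have two lengths (squared-length ratio 2:1); the short ones are alpha_{5}. The associated Dynkin diagram is a chain of 5 nodes with a double edge at one end; the terminal node there is the unique short simple root (B_5), so the type is B_5 (the algebra so(11)).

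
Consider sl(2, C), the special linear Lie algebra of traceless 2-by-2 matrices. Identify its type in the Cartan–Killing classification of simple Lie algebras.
This is sl(2), which has dimension 2^2 - 1 = 3 and rank 2 - 1 = 1 (a Cartan subalgebra is the diagonal traceless matrices). In the classification of classical Lie algebras, the special linear algebra sl(n+1) has type A_n; here n = 1, so the Dynkin diagram is a chain of 1 nodes with single edges (A_1). Hence the type is A_1.

A1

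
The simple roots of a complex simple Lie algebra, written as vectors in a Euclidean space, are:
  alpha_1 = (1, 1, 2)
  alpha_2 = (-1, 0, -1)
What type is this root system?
G2

Compute the Cartan integers a_ij = 2(alpha_i, alpha_j)/(alpha_j, alpha_j); the resulting 2x2 Cartan matrix is
[[2, -3], [-1, 2]].
The roots have two lengths (squared-length ratio 3:1); the short ones are alpha_{2}. The associated Dynkin diagram is two nodes joined by a triple edge (G_2), so the type is G_2.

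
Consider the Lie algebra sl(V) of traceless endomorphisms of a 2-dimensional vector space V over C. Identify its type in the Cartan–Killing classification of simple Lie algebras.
A_1

This is sl(2), which has dimension 2^2 - 1 = 3 and rank 2 - 1 = 1 (a Cartan subalgebra is the diagonal traceless matrices). In the classification of classical Lie algebras, the special linear algebra sl(n+1) has type A_n; here n = 1, so the Dynkin diagram is a chain of 1 nodes with single edges (A_1). Hence the type is A_1.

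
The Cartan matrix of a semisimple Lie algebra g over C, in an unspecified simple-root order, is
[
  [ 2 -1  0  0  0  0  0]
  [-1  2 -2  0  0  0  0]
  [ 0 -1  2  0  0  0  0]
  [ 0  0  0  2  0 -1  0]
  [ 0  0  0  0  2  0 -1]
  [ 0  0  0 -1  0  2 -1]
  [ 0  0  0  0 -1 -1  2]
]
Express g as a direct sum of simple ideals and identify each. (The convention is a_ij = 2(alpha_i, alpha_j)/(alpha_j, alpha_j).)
A_4 ⊕ B_3

The diagram associated to this matrix has two connected components: the simple roots {alpha_4, alpha_5, alpha_6, alpha_7} form a chain of 4 nodes with single edges (A_4), and {alpha_1, alpha_2, alpha_3} form a chain of 3 nodes with a double edge at one end; the terminal node there is the unique short simple root (B_3). A semisimple Lie algebra decomposes uniquely as the direct sum of simple ideals, one per connected component of its Dynkin diagram, so g ≅ A_4 ⊕ B_3 (dimension 24 + 21 = 45).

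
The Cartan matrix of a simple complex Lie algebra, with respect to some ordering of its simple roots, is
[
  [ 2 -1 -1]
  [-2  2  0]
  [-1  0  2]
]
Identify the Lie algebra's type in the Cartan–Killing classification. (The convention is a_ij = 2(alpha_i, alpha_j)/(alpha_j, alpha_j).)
type C_3

The matrix has rank 3 with 2's on the diagonal. Reading the off-diagonal entries as Dynkin edges (a single edge where a_ij = a_ji = -1; a double or triple edge where a_ij * a_ji = 2 or 3), the diagram is a chain of 3 nodes with a double edge at one end; the terminal node there is the unique long simple root (C_3). One simple-root ordering that puts it in standard form is (alpha_3, alpha_1, alpha_2). So the algebra is type C_3, i.e. sp(6).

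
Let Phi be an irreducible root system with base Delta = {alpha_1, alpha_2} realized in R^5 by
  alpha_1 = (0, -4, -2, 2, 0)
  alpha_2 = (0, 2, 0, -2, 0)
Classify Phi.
G2

Compute the Cartan integers a_ij = 2(alpha_i, alpha_j)/(alpha_j, alpha_j); the resulting 2x2 Cartan matrix is
[[2, -3], [-1, 2]].
The roots have two lengths (squared-length ratio 3:1); the short ones are alpha_{2}. The associated Dynkin diagram is two nodes joined by a triple edge (G_2), so the type is G_2.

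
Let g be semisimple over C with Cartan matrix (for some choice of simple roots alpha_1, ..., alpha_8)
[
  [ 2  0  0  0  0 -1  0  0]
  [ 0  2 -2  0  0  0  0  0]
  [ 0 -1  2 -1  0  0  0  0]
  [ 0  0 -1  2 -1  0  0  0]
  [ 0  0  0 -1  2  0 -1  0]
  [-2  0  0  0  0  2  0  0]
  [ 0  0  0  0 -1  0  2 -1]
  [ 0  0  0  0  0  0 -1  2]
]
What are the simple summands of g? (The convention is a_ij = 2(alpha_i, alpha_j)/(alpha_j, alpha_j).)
The diagram associated to this matrix has two connected components: the simple roots {alpha_1, alpha_6} form a chain of 2 nodes with a double edge at one end; the terminal node there is the unique short simple root (B_2), and {alpha_2, alpha_3, alpha_4, alpha_5, alpha_7, alpha_8} form a chain of 6 nodes with a double edge at one end; the terminal node there is the unique long simple root (C_6). A semisimple Lie algebra decomposes uniquely as the direct sum of simple ideals, one per connected component of its Dynkin diagram, so g ≅ B_2 ⊕ C_6 (dimension 10 + 78 = 88).

B_2 + C_6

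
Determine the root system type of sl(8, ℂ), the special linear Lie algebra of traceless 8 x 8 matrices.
A7

This is sl(8), which has dimension 8^2 - 1 = 63 and rank 8 - 1 = 7 (a Cartan subalgebra is the diagonal traceless matrices). In the classification of classical Lie algebras, the special linear algebra sl(n+1) has type A_n; here n = 7, so the Dynkin diagram is a chain of 7 nodes with single edges (A_7). Hence the type is A_7.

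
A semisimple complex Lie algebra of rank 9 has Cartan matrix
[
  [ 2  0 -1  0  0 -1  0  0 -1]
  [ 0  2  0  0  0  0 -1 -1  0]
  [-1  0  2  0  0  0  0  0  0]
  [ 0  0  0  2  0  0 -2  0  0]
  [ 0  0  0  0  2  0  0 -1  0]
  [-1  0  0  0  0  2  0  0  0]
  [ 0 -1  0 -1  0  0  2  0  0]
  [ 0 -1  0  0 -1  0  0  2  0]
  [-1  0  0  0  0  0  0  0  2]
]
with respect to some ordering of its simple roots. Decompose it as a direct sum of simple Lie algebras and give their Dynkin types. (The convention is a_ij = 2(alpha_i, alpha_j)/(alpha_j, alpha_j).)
The diagram associated to this matrix has two connected components: the simple roots {alpha_2, alpha_4, alpha_5, alpha_7, alpha_8} form a chain of 5 nodes with a double edge at one end; the terminal node there is the unique long simple root (C_5), and {alpha_1, alpha_3, alpha_6, alpha_9} form a chain of 2 nodes with a fork of two nodes at one end (D_4). A semisimple Lie algebra decomposes uniquely as the direct sum of simple ideals, one per connected component of its Dynkin diagram, so g ≅ C_5 ⊕ D_4 (dimension 55 + 28 = 83).

C_5 (sp(10)) + D_4 (so(8))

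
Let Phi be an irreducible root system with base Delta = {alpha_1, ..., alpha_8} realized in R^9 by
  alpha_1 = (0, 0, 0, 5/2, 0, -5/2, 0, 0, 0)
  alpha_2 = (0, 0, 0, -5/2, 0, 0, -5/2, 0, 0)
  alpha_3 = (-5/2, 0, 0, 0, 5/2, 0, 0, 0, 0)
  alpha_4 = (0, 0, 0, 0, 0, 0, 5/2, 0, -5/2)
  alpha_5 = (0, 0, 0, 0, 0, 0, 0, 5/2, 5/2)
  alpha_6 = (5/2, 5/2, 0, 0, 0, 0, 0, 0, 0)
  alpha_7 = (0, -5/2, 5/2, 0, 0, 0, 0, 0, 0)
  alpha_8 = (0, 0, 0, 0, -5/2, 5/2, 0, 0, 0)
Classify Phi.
Compute the Cartan integers a_ij = 2(alpha_i, alpha_j)/(alpha_j, alpha_j); the resulting 8x8 Cartan matrix is
[[2, -1, 0, 0, 0, 0, 0, -1], [-1, 2, 0, -1, 0, 0, 0, 0], [0, 0, 2, 0, 0, -1, 0, -1], [0, -1, 0, 2, -1, 0, 0, 0], [0, 0, 0, -1, 2, 0, 0, 0], [0, 0, -1, 0, 0, 2, -1, 0], [0, 0, 0, 0, 0, -1, 2, 0], [-1, 0, -1, 0, 0, 0, 0, 2]].
All simple roots have the same length, so the diagram is simply laced. The associated Dynkin diagram is a chain of 8 nodes with single edges (A_8), so the type is A_8 (the algebra sl(9)).

A_8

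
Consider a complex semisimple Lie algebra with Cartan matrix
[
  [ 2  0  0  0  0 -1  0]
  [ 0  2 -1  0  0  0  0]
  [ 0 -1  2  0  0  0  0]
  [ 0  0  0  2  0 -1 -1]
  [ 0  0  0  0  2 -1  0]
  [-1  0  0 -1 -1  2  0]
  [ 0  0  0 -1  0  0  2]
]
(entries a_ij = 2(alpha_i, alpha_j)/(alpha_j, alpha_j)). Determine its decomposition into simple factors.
A2 ⊕ D5

The diagram associated to this matrix has two connected components: the simple roots {alpha_2, alpha_3} form a chain of 2 nodes with single edges (A_2), and {alpha_1, alpha_4, alpha_5, alpha_6, alpha_7} form a chain of 3 nodes with a fork of two nodes at one end (D_5). A semisimple Lie algebra decomposes uniquely as the direct sum of simple ideals, one per connected component of its Dynkin diagram, so g ≅ A_2 ⊕ D_5 (dimension 8 + 45 = 53).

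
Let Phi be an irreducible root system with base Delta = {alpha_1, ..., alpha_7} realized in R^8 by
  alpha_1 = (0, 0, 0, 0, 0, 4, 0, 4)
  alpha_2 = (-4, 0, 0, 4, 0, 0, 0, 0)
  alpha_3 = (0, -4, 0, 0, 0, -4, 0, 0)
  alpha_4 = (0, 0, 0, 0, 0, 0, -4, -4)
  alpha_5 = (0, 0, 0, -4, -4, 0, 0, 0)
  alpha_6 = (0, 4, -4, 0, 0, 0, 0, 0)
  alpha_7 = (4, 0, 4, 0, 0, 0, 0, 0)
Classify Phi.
Compute the Cartan integers a_ij = 2(alpha_i, alpha_j)/(alpha_j, alpha_j); the resulting 7x7 Cartan matrix is
[[2, 0, -1, -1, 0, 0, 0], [0, 2, 0, 0, -1, 0, -1], [-1, 0, 2, 0, 0, -1, 0], [-1, 0, 0, 2, 0, 0, 0], [0, -1, 0, 0, 2, 0, 0], [0, 0, -1, 0, 0, 2, -1], [0, -1, 0, 0, 0, -1, 2]].
All simple roots have the same length, so the diagram is simply laced. The associated Dynkin diagram is a chain of 7 nodes with single edges (A_7), so the type is A_7 (the algebra sl(8)).

type A_7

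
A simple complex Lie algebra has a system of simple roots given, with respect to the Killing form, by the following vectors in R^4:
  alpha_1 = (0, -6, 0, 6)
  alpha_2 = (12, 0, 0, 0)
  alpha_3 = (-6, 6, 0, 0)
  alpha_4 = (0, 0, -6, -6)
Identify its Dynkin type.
C_4

Compute the Cartan integers a_ij = 2(alpha_i, alpha_j)/(alpha_j, alpha_j); the resulting 4x4 Cartan matrix is
[[2, 0, -1, -1], [0, 2, -2, 0], [-1, -1, 2, 0], [-1, 0, 0, 2]].
The roots have two lengths (squared-length ratio 2:1); the short ones are alpha_{1,3,4}. The associated Dynkin diagram is a chain of 4 nodes with a double edge at one end; the terminal node there is the unique long simple root (C_4), so the type is C_4 (the algebra sp(8)).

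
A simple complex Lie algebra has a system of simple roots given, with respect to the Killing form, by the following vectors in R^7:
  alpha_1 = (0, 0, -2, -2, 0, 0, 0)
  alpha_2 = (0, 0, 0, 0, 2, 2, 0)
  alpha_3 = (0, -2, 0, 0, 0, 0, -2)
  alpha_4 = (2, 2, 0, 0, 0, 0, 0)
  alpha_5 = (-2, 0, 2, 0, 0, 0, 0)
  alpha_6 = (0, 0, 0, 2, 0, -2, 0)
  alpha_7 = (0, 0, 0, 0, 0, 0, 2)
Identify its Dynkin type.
type B_7

Compute the Cartan integers a_ij = 2(alpha_i, alpha_j)/(alpha_j, alpha_j); the resulting 7x7 Cartan matrix is
[[2, 0, 0, 0, -1, -1, 0], [0, 2, 0, 0, 0, -1, 0], [0, 0, 2, -1, 0, 0, -2], [0, 0, -1, 2, -1, 0, 0], [-1, 0, 0, -1, 2, 0, 0], [-1, -1, 0, 0, 0, 2, 0], [0, 0, -1, 0, 0, 0, 2]].
The roots have two lengths (squared-length ratio 2:1); the short ones are alpha_{7}. The associated Dynkin diagram is a chain of 7 nodes with a double edge at one end; the terminal node there is the unique short simple root (B_7), so the type is B_7 (the algebra so(15)).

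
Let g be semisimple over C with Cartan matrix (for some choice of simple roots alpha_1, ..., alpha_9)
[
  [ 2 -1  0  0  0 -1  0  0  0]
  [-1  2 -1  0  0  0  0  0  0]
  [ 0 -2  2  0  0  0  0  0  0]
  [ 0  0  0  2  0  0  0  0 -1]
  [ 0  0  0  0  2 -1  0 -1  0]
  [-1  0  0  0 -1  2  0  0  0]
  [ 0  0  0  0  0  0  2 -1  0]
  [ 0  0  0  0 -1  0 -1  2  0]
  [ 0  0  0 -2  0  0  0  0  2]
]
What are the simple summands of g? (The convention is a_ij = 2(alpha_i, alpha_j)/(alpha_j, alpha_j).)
B_2 (so(5)) ⊕ C_7 (sp(14))

The diagram associated to this matrix has two connected components: the simple roots {alpha_4, alpha_9} form a chain of 2 nodes with a double edge at one end; the terminal node there is the unique short simple root (B_2), and {alpha_1, alpha_2, alpha_3, alpha_5, alpha_6, alpha_7, alpha_8} form a chain of 7 nodes with a double edge at one end; the terminal node there is the unique long simple root (C_7). A semisimple Lie algebra decomposes uniquely as the direct sum of simple ideals, one per connected component of its Dynkin diagram, so g ≅ B_2 ⊕ C_7 (dimension 10 + 105 = 115).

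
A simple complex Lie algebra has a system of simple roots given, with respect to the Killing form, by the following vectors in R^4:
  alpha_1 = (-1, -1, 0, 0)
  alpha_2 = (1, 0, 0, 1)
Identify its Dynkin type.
type A_2

Compute the Cartan integers a_ij = 2(alpha_i, alpha_j)/(alpha_j, alpha_j); the resulting 2x2 Cartan matrix is
[[2, -1], [-1, 2]].
All simple roots have the same length, so the diagram is simply laced. The associated Dynkin diagram is a chain of 2 nodes with single edges (A_2), so the type is A_2 (the algebra sl(3)).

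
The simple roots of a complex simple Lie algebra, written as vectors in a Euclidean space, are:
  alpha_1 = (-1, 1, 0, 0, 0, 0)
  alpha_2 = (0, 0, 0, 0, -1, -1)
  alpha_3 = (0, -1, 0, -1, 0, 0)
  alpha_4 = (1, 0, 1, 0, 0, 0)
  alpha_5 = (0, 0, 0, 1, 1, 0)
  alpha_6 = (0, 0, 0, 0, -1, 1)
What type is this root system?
D_6 (so(12))

Compute the Cartan integers a_ij = 2(alpha_i, alpha_j)/(alpha_j, alpha_j); the resulting 6x6 Cartan matrix is
[[2, 0, -1, -1, 0, 0], [0, 2, 0, 0, -1, 0], [-1, 0, 2, 0, -1, 0], [-1, 0, 0, 2, 0, 0], [0, -1, -1, 0, 2, -1], [0, 0, 0, 0, -1, 2]].
All simple roots have the same length, so the diagram is simply laced. The associated Dynkin diagram is a chain of 4 nodes with a fork of two nodes at one end (D_6), so the type is D_6 (the algebra so(12)).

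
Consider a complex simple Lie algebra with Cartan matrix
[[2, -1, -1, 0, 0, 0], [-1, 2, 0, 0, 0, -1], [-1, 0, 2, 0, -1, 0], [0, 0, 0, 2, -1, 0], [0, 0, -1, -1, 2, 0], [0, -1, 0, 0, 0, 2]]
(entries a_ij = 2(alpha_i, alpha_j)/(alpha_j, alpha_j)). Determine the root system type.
A_6

The matrix has rank 6 with 2's on the diagonal. Reading the off-diagonal entries as Dynkin edges (a single edge where a_ij = a_ji = -1; a double or triple edge where a_ij * a_ji = 2 or 3), the diagram is a chain of 6 nodes with single edges (A_6). One simple-root ordering that puts it in standard form is (alpha_4, alpha_5, alpha_3, alpha_1, alpha_2, alpha_6). So the algebra is type A_6, i.e. sl(7).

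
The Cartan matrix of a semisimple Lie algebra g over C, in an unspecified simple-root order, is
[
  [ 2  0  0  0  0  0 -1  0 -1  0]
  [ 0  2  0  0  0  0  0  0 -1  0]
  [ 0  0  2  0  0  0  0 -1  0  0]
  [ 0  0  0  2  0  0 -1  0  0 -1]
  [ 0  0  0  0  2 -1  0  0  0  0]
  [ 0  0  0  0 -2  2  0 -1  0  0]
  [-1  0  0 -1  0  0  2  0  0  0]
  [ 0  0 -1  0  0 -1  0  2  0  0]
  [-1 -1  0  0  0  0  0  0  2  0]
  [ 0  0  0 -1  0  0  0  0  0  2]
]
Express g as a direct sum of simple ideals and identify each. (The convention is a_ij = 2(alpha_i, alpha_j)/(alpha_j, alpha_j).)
The diagram associated to this matrix has two connected components: the simple roots {alpha_1, alpha_2, alpha_4, alpha_7, alpha_9, alpha_10} form a chain of 6 nodes with single edges (A_6), and {alpha_3, alpha_5, alpha_6, alpha_8} form a chain of 4 nodes with a double edge at one end; the terminal node there is the unique short simple root (B_4). A semisimple Lie algebra decomposes uniquely as the direct sum of simple ideals, one per connected component of its Dynkin diagram, so g ≅ A_6 ⊕ B_4 (dimension 48 + 36 = 84).

type A_6 ⊕ type B_4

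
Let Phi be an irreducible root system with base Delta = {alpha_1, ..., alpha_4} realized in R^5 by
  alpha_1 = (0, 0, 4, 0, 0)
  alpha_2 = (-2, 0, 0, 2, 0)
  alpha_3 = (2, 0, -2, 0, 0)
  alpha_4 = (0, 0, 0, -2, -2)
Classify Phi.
C_4

Compute the Cartan integers a_ij = 2(alpha_i, alpha_j)/(alpha_j, alpha_j); the resulting 4x4 Cartan matrix is
[[2, 0, -2, 0], [0, 2, -1, -1], [-1, -1, 2, 0], [0, -1, 0, 2]].
The roots have two lengths (squared-length ratio 2:1); the short ones are alpha_{2,3,4}. The associated Dynkin diagram is a chain of 4 nodes with a double edge at one end; the terminal node there is the unique long simple root (C_4), so the type is C_4 (the algebra sp(8)).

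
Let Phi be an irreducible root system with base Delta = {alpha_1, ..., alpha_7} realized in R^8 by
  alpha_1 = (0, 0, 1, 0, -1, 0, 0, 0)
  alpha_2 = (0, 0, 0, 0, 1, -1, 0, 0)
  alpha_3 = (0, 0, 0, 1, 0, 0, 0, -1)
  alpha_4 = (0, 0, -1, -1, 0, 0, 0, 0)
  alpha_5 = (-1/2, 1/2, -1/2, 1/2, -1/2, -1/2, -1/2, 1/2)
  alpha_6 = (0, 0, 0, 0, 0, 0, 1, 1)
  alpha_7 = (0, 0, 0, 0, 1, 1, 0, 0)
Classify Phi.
Compute the Cartan integers a_ij = 2(alpha_i, alpha_j)/(alpha_j, alpha_j); the resulting 7x7 Cartan matrix is
[[2, -1, 0, -1, 0, 0, -1], [-1, 2, 0, 0, 0, 0, 0], [0, 0, 2, -1, 0, -1, 0], [-1, 0, -1, 2, 0, 0, 0], [0, 0, 0, 0, 2, 0, -1], [0, 0, -1, 0, 0, 2, 0], [-1, 0, 0, 0, -1, 0, 2]].
All simple roots have the same length, so the diagram is simply laced. The associated Dynkin diagram is a chain of 6 nodes with one extra node attached to the third node from one end (E_7), so the type is E_7.

E7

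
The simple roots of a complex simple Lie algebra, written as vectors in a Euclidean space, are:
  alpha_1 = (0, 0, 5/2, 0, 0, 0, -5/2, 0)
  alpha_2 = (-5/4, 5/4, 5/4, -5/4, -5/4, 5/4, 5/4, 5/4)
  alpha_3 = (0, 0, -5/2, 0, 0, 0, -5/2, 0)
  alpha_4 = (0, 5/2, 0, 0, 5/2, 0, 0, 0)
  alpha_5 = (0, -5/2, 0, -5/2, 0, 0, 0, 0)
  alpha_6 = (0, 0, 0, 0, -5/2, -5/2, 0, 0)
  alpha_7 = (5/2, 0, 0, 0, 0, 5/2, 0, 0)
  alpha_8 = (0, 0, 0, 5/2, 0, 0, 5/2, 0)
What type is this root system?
E_8

Compute the Cartan integers a_ij = 2(alpha_i, alpha_j)/(alpha_j, alpha_j); the resulting 8x8 Cartan matrix is
[[2, 0, 0, 0, 0, 0, 0, -1], [0, 2, -1, 0, 0, 0, 0, 0], [0, -1, 2, 0, 0, 0, 0, -1], [0, 0, 0, 2, -1, -1, 0, 0], [0, 0, 0, -1, 2, 0, 0, -1], [0, 0, 0, -1, 0, 2, -1, 0], [0, 0, 0, 0, 0, -1, 2, 0], [-1, 0, -1, 0, -1, 0, 0, 2]].
All simple roots have the same length, so the diagram is simply laced. The associated Dynkin diagram is a chain of 7 nodes with one extra node attached to the third node from one end (E_8), so the type is E_8.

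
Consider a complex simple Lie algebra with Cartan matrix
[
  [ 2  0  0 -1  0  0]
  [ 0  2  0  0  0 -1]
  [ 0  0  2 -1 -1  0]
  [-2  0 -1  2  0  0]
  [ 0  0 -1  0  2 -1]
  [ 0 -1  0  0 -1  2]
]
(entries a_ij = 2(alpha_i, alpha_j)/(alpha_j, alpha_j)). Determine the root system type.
The matrix has rank 6 with 2's on the diagonal. Reading the off-diagonal entries as Dynkin edges (a single edge where a_ij = a_ji = -1; a double or triple edge where a_ij * a_ji = 2 or 3), the diagram is a chain of 6 nodes with a double edge at one end; the terminal node there is the unique short simple root (B_6). One simple-root ordering that puts it in standard form is (alpha_2, alpha_6, alpha_5, alpha_3, alpha_4, alpha_1). So the algebra is type B_6, i.e. so(13).

B6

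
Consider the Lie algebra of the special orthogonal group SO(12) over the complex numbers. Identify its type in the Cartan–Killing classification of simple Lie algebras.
This is so(12) with 12 even, which has dimension 12(12-1)/2 = 66 and rank 12/2 = 6. In the classification of classical Lie algebras, the orthogonal algebra so(2n) in an even number of variables has type D_n; here n = 6, so the Dynkin diagram is a chain of 4 nodes with a fork of two nodes at one end (D_6). Hence the type is D_6.

D_6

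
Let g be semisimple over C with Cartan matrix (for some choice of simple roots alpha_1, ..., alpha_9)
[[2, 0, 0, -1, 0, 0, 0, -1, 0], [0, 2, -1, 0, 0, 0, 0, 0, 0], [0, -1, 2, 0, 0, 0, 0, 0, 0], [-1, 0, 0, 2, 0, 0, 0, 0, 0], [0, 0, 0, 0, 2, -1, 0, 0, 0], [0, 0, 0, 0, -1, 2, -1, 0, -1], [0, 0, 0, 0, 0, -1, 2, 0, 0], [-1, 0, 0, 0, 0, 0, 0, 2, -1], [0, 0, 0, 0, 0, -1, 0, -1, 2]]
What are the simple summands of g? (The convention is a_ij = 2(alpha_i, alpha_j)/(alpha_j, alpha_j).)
type A_2 + type D_7

The diagram associated to this matrix has two connected components: the simple roots {alpha_2, alpha_3} form a chain of 2 nodes with single edges (A_2), and {alpha_1, alpha_4, alpha_5, alpha_6, alpha_7, alpha_8, alpha_9} form a chain of 5 nodes with a fork of two nodes at one end (D_7). A semisimple Lie algebra decomposes uniquely as the direct sum of simple ideals, one per connected component of its Dynkin diagram, so g ≅ A_2 ⊕ D_7 (dimension 8 + 91 = 99).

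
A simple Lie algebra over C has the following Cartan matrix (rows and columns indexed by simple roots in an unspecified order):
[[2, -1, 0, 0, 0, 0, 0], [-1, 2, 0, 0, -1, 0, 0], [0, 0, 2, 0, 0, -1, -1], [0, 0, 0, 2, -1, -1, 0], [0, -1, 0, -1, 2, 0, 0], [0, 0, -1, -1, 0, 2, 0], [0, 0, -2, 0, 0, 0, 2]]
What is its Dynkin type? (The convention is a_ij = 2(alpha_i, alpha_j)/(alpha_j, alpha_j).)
The matrix has rank 7 with 2's on the diagonal. Reading the off-diagonal entries as Dynkin edges (a single edge where a_ij = a_ji = -1; a double or triple edge where a_ij * a_ji = 2 or 3), the diagram is a chain of 7 nodes with a double edge at one end; the terminal node there is the unique long simple root (C_7). One simple-root ordering that puts it in standard form is (alpha_1, alpha_2, alpha_5, alpha_4, alpha_6, alpha_3, alpha_7). So the algebra is type C_7, i.e. sp(14).

C_7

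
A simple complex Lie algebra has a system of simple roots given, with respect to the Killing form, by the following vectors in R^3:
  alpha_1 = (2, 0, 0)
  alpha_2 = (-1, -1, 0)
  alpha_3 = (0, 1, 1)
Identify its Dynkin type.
Compute the Cartan integers a_ij = 2(alpha_i, alpha_j)/(alpha_j, alpha_j); the resulting 3x3 Cartan matrix is
[[2, -2, 0], [-1, 2, -1], [0, -1, 2]].
The roots have two lengths (squared-length ratio 2:1); the short ones are alpha_{2,3}. The associated Dynkin diagram is a chain of 3 nodes with a double edge at one end; the terminal node there is the unique long simple root (C_3), so the type is C_3 (the algebra sp(6)).

C3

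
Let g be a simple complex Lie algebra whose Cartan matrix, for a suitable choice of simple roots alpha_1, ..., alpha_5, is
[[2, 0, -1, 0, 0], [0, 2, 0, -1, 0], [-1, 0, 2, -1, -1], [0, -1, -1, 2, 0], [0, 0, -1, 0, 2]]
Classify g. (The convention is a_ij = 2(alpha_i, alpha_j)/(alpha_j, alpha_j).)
The matrix has rank 5 with 2's on the diagonal. Reading the off-diagonal entries as Dynkin edges (a single edge where a_ij = a_ji = -1; a double or triple edge where a_ij * a_ji = 2 or 3), the diagram is a chain of 3 nodes with a fork of two nodes at one end (D_5). One simple-root ordering that puts it in standard form is (alpha_2, alpha_4, alpha_3, alpha_5, alpha_1). So the algebra is type D_5, i.e. so(10).

D_5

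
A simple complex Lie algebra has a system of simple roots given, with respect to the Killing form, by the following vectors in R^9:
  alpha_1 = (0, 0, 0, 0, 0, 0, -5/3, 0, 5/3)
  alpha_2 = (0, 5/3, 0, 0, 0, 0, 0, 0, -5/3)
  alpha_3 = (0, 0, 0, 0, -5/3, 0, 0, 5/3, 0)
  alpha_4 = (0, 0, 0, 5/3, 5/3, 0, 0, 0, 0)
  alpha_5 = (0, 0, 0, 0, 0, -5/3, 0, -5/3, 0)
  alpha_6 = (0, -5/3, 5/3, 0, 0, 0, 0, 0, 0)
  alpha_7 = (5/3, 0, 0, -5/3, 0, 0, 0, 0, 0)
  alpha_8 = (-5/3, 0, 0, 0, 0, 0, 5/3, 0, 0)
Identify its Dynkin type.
type A_8

Compute the Cartan integers a_ij = 2(alpha_i, alpha_j)/(alpha_j, alpha_j); the resulting 8x8 Cartan matrix is
[[2, -1, 0, 0, 0, 0, 0, -1], [-1, 2, 0, 0, 0, -1, 0, 0], [0, 0, 2, -1, -1, 0, 0, 0], [0, 0, -1, 2, 0, 0, -1, 0], [0, 0, -1, 0, 2, 0, 0, 0], [0, -1, 0, 0, 0, 2, 0, 0], [0, 0, 0, -1, 0, 0, 2, -1], [-1, 0, 0, 0, 0, 0, -1, 2]].
All simple roots have the same length, so the diagram is simply laced. The associated Dynkin diagram is a chain of 8 nodes with single edges (A_8), so the type is A_8 (the algebra sl(9)).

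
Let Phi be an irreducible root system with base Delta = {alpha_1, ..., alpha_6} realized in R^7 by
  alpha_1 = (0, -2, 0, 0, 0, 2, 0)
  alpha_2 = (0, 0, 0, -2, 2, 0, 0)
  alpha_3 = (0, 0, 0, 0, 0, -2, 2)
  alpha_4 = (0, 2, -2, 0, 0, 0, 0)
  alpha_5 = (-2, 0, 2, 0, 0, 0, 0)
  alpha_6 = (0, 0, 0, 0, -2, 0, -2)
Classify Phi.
A_6 (sl(7))

Compute the Cartan integers a_ij = 2(alpha_i, alpha_j)/(alpha_j, alpha_j); the resulting 6x6 Cartan matrix is
[[2, 0, -1, -1, 0, 0], [0, 2, 0, 0, 0, -1], [-1, 0, 2, 0, 0, -1], [-1, 0, 0, 2, -1, 0], [0, 0, 0, -1, 2, 0], [0, -1, -1, 0, 0, 2]].
All simple roots have the same length, so the diagram is simply laced. The associated Dynkin diagram is a chain of 6 nodes with single edges (A_6), so the type is A_6 (the algebra sl(7)).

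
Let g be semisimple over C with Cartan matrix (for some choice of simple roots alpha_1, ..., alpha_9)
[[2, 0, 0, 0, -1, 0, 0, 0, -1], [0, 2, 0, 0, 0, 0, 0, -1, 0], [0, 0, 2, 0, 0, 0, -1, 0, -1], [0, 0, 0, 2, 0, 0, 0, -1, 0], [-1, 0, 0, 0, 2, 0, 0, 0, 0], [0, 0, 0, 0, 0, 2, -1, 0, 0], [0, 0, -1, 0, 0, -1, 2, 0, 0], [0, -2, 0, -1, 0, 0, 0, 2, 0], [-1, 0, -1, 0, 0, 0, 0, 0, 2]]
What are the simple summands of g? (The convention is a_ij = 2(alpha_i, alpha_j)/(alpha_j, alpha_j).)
The diagram associated to this matrix has two connected components: the simple roots {alpha_1, alpha_3, alpha_5, alpha_6, alpha_7, alpha_9} form a chain of 6 nodes with single edges (A_6), and {alpha_2, alpha_4, alpha_8} form a chain of 3 nodes with a double edge at one end; the terminal node there is the unique short simple root (B_3). A semisimple Lie algebra decomposes uniquely as the direct sum of simple ideals, one per connected component of its Dynkin diagram, so g ≅ A_6 ⊕ B_3 (dimension 48 + 21 = 69).

A_6 (sl(7)) + B_3 (so(7))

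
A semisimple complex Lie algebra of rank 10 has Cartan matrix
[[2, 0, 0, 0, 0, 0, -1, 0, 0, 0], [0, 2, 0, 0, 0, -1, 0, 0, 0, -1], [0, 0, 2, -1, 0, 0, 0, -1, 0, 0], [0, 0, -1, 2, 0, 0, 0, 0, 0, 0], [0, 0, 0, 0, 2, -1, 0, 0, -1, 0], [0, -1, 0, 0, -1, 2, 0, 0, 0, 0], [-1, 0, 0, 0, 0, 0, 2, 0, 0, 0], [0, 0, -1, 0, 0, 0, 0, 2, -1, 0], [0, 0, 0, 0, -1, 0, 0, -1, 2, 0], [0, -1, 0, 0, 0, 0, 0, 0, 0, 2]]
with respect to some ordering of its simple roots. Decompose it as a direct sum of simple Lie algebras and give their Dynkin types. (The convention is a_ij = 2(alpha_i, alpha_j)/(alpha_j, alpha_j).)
The diagram associated to this matrix has two connected components: the simple roots {alpha_1, alpha_7} form a chain of 2 nodes with single edges (A_2), and {alpha_2, alpha_3, alpha_4, alpha_5, alpha_6, alpha_8, alpha_9, alpha_10} form a chain of 8 nodes with single edges (A_8). A semisimple Lie algebra decomposes uniquely as the direct sum of simple ideals, one per connected component of its Dynkin diagram, so g ≅ A_2 ⊕ A_8 (dimension 8 + 80 = 88).

type A_2 ⊕ type A_8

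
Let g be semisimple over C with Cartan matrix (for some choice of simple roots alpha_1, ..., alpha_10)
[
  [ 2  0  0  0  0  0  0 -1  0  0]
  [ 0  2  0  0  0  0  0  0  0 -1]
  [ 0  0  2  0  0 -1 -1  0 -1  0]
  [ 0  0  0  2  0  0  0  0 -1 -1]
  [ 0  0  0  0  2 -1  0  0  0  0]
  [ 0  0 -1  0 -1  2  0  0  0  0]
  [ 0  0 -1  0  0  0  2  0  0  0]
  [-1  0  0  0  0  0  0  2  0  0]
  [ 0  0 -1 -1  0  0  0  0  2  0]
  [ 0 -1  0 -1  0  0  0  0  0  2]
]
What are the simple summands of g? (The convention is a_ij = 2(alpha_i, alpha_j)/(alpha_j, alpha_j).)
The diagram associated to this matrix has two connected components: the simple roots {alpha_1, alpha_8} form a chain of 2 nodes with single edges (A_2), and {alpha_2, alpha_3, alpha_4, alpha_5, alpha_6, alpha_7, alpha_9, alpha_10} form a chain of 7 nodes with one extra node attached to the third node from one end (E_8). A semisimple Lie algebra decomposes uniquely as the direct sum of simple ideals, one per connected component of its Dynkin diagram, so g ≅ A_2 ⊕ E_8 (dimension 8 + 248 = 256).

A_2 (sl(3)) ⊕ E_8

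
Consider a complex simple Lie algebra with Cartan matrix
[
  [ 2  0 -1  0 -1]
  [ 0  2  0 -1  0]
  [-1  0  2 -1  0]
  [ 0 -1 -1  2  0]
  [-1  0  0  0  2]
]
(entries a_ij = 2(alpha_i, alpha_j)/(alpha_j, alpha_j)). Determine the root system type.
type A_5

The matrix has rank 5 with 2's on the diagonal. Reading the off-diagonal entries as Dynkin edges (a single edge where a_ij = a_ji = -1; a double or triple edge where a_ij * a_ji = 2 or 3), the diagram is a chain of 5 nodes with single edges (A_5). One simple-root ordering that puts it in standard form is (alpha_2, alpha_4, alpha_3, alpha_1, alpha_5). So the algebra is type A_5, i.e. sl(6).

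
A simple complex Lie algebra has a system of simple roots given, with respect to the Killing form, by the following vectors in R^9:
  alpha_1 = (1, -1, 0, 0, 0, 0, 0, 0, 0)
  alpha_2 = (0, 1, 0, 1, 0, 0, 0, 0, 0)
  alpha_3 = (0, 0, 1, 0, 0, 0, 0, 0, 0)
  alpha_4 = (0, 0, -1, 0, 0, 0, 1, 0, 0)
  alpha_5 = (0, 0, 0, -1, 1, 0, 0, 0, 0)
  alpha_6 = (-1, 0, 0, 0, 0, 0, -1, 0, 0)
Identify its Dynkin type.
type B_6

Compute the Cartan integers a_ij = 2(alpha_i, alpha_j)/(alpha_j, alpha_j); the resulting 6x6 Cartan matrix is
[[2, -1, 0, 0, 0, -1], [-1, 2, 0, 0, -1, 0], [0, 0, 2, -1, 0, 0], [0, 0, -2, 2, 0, -1], [0, -1, 0, 0, 2, 0], [-1, 0, 0, -1, 0, 2]].
The roots have two lengths (squared-length ratio 2:1); the short ones are alpha_{3}. The associated Dynkin diagram is a chain of 6 nodes with a double edge at one end; the terminal node there is the unique short simple root (B_6), so the type is B_6 (the algebra so(13)).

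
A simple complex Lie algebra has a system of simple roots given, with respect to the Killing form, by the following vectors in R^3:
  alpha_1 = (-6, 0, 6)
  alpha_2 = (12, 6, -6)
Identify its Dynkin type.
Compute the Cartan integers a_ij = 2(alpha_i, alpha_j)/(alpha_j, alpha_j); the resulting 2x2 Cartan matrix is
[[2, -1], [-3, 2]].
The roots have two lengths (squared-length ratio 3:1); the short ones are alpha_{1}. The associated Dynkin diagram is two nodes joined by a triple edge (G_2), so the type is G_2.

type G_2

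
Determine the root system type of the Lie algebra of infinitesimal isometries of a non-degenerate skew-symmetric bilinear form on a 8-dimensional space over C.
C4

This is sp(8), which has dimension 8(8+1)/2 = 36 and rank 8/2 = 4. In the classification of classical Lie algebras, the symplectic algebra sp(2n) has type C_n; here n = 4, so the Dynkin diagram is a chain of 4 nodes with a double edge at one end; the terminal node there is the unique long simple root (C_4). Hence the type is C_4.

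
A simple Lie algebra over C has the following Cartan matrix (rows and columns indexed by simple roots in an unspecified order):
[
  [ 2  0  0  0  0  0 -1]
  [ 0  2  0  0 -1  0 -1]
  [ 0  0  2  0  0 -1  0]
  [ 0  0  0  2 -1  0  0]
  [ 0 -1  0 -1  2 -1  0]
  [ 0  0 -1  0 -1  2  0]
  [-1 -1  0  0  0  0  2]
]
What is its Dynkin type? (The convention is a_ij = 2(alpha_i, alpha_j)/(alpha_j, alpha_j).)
E_7

The matrix has rank 7 with 2's on the diagonal. Reading the off-diagonal entries as Dynkin edges (a single edge where a_ij = a_ji = -1; a double or triple edge where a_ij * a_ji = 2 or 3), the diagram is a chain of 6 nodes with one extra node attached to the third node from one end (E_7). One simple-root ordering that puts it in standard form is (alpha_3, alpha_4, alpha_6, alpha_5, alpha_2, alpha_7, alpha_1). So the algebra is type E_7.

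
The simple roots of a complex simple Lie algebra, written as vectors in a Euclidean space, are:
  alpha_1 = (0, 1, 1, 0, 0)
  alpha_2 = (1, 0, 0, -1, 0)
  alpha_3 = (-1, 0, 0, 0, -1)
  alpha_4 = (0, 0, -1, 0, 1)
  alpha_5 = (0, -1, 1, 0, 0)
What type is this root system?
D_5

Compute the Cartan integers a_ij = 2(alpha_i, alpha_j)/(alpha_j, alpha_j); the resulting 5x5 Cartan matrix is
[[2, 0, 0, -1, 0], [0, 2, -1, 0, 0], [0, -1, 2, -1, 0], [-1, 0, -1, 2, -1], [0, 0, 0, -1, 2]].
All simple roots have the same length, so the diagram is simply laced. The associated Dynkin diagram is a chain of 3 nodes with a fork of two nodes at one end (D_5), so the type is D_5 (the algebra so(10)).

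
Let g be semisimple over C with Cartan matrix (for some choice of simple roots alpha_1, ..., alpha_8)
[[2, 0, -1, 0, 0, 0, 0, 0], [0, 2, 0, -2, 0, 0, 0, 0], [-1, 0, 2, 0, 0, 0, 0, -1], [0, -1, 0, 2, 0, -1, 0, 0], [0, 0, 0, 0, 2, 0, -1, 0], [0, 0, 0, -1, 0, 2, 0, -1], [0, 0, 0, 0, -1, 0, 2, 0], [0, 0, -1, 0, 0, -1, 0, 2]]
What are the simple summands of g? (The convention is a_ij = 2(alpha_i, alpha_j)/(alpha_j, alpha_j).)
type A_2 + type C_6

The diagram associated to this matrix has two connected components: the simple roots {alpha_5, alpha_7} form a chain of 2 nodes with single edges (A_2), and {alpha_1, alpha_2, alpha_3, alpha_4, alpha_6, alpha_8} form a chain of 6 nodes with a double edge at one end; the terminal node there is the unique long simple root (C_6). A semisimple Lie algebra decomposes uniquely as the direct sum of simple ideals, one per connected component of its Dynkin diagram, so g ≅ A_2 ⊕ C_6 (dimension 8 + 78 = 86).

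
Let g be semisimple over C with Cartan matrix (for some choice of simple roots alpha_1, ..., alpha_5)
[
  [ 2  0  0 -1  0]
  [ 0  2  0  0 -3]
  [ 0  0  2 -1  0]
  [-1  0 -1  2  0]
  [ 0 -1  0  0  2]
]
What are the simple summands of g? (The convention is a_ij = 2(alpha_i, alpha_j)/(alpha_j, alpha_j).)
A_3 (sl(4)) ⊕ G_2

The diagram associated to this matrix has two connected components: the simple roots {alpha_1, alpha_3, alpha_4} form a chain of 3 nodes with single edges (A_3), and {alpha_2, alpha_5} form two nodes joined by a triple edge (G_2). A semisimple Lie algebra decomposes uniquely as the direct sum of simple ideals, one per connected component of its Dynkin diagram, so g ≅ A_3 ⊕ G_2 (dimension 15 + 14 = 29).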